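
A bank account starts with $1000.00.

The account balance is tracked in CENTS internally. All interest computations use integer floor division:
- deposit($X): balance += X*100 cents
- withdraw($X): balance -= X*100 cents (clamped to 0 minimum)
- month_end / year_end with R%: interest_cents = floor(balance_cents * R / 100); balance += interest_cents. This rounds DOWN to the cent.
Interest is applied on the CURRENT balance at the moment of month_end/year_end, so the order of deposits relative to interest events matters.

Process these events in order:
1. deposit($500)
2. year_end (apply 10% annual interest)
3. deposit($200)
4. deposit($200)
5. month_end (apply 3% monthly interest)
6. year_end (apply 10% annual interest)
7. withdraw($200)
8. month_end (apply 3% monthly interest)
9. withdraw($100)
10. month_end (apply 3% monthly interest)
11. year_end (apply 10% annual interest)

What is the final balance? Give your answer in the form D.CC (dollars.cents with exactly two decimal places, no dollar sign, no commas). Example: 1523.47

After 1 (deposit($500)): balance=$1500.00 total_interest=$0.00
After 2 (year_end (apply 10% annual interest)): balance=$1650.00 total_interest=$150.00
After 3 (deposit($200)): balance=$1850.00 total_interest=$150.00
After 4 (deposit($200)): balance=$2050.00 total_interest=$150.00
After 5 (month_end (apply 3% monthly interest)): balance=$2111.50 total_interest=$211.50
After 6 (year_end (apply 10% annual interest)): balance=$2322.65 total_interest=$422.65
After 7 (withdraw($200)): balance=$2122.65 total_interest=$422.65
After 8 (month_end (apply 3% monthly interest)): balance=$2186.32 total_interest=$486.32
After 9 (withdraw($100)): balance=$2086.32 total_interest=$486.32
After 10 (month_end (apply 3% monthly interest)): balance=$2148.90 total_interest=$548.90
After 11 (year_end (apply 10% annual interest)): balance=$2363.79 total_interest=$763.79

Answer: 2363.79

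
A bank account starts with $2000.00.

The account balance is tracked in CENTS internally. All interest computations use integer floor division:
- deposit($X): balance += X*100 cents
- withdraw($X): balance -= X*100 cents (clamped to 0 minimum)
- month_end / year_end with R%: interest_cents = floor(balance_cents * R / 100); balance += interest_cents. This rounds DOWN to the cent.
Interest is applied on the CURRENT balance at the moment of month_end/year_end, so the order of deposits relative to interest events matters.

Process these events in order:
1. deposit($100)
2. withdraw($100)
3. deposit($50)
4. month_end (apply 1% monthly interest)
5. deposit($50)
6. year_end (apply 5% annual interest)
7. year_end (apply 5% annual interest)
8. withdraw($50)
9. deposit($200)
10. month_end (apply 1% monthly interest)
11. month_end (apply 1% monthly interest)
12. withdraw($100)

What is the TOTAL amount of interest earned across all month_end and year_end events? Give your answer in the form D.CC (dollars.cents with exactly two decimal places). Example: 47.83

Answer: 287.83

Derivation:
After 1 (deposit($100)): balance=$2100.00 total_interest=$0.00
After 2 (withdraw($100)): balance=$2000.00 total_interest=$0.00
After 3 (deposit($50)): balance=$2050.00 total_interest=$0.00
After 4 (month_end (apply 1% monthly interest)): balance=$2070.50 total_interest=$20.50
After 5 (deposit($50)): balance=$2120.50 total_interest=$20.50
After 6 (year_end (apply 5% annual interest)): balance=$2226.52 total_interest=$126.52
After 7 (year_end (apply 5% annual interest)): balance=$2337.84 total_interest=$237.84
After 8 (withdraw($50)): balance=$2287.84 total_interest=$237.84
After 9 (deposit($200)): balance=$2487.84 total_interest=$237.84
After 10 (month_end (apply 1% monthly interest)): balance=$2512.71 total_interest=$262.71
After 11 (month_end (apply 1% monthly interest)): balance=$2537.83 total_interest=$287.83
After 12 (withdraw($100)): balance=$2437.83 total_interest=$287.83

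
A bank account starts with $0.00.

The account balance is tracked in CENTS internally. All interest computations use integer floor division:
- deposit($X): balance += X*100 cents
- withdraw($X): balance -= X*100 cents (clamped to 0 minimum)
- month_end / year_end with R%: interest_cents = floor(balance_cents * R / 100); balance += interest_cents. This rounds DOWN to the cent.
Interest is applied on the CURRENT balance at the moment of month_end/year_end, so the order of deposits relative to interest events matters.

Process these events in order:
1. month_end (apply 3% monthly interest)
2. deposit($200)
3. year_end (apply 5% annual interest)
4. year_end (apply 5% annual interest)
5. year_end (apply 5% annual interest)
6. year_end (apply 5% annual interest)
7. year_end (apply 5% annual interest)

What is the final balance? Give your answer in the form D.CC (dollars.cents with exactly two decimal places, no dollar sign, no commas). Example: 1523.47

After 1 (month_end (apply 3% monthly interest)): balance=$0.00 total_interest=$0.00
After 2 (deposit($200)): balance=$200.00 total_interest=$0.00
After 3 (year_end (apply 5% annual interest)): balance=$210.00 total_interest=$10.00
After 4 (year_end (apply 5% annual interest)): balance=$220.50 total_interest=$20.50
After 5 (year_end (apply 5% annual interest)): balance=$231.52 total_interest=$31.52
After 6 (year_end (apply 5% annual interest)): balance=$243.09 total_interest=$43.09
After 7 (year_end (apply 5% annual interest)): balance=$255.24 total_interest=$55.24

Answer: 255.24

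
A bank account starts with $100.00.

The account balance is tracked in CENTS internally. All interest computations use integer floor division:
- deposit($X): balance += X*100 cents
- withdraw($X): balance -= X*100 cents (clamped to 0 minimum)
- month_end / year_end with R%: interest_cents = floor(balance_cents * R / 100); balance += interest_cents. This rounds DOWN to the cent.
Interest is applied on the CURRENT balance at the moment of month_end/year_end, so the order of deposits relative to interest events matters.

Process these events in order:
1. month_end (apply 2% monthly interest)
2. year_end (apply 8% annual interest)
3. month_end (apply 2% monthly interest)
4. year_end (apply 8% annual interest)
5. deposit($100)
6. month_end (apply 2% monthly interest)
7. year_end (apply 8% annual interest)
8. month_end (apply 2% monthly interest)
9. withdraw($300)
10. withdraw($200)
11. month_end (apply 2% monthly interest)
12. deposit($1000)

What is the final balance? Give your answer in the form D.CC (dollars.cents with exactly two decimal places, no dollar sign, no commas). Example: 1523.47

After 1 (month_end (apply 2% monthly interest)): balance=$102.00 total_interest=$2.00
After 2 (year_end (apply 8% annual interest)): balance=$110.16 total_interest=$10.16
After 3 (month_end (apply 2% monthly interest)): balance=$112.36 total_interest=$12.36
After 4 (year_end (apply 8% annual interest)): balance=$121.34 total_interest=$21.34
After 5 (deposit($100)): balance=$221.34 total_interest=$21.34
After 6 (month_end (apply 2% monthly interest)): balance=$225.76 total_interest=$25.76
After 7 (year_end (apply 8% annual interest)): balance=$243.82 total_interest=$43.82
After 8 (month_end (apply 2% monthly interest)): balance=$248.69 total_interest=$48.69
After 9 (withdraw($300)): balance=$0.00 total_interest=$48.69
After 10 (withdraw($200)): balance=$0.00 total_interest=$48.69
After 11 (month_end (apply 2% monthly interest)): balance=$0.00 total_interest=$48.69
After 12 (deposit($1000)): balance=$1000.00 total_interest=$48.69

Answer: 1000.00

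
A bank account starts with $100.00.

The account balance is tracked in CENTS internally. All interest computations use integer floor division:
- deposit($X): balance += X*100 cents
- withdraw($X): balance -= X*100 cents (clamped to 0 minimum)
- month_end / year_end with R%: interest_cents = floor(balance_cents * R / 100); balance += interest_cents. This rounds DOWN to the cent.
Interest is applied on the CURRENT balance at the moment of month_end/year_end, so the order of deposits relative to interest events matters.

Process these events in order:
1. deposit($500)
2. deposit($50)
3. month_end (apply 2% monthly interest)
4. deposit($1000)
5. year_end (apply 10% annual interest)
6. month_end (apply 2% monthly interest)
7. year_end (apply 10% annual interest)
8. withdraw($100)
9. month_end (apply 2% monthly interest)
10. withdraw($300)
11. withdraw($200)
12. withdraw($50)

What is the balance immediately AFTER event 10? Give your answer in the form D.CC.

Answer: 1691.50

Derivation:
After 1 (deposit($500)): balance=$600.00 total_interest=$0.00
After 2 (deposit($50)): balance=$650.00 total_interest=$0.00
After 3 (month_end (apply 2% monthly interest)): balance=$663.00 total_interest=$13.00
After 4 (deposit($1000)): balance=$1663.00 total_interest=$13.00
After 5 (year_end (apply 10% annual interest)): balance=$1829.30 total_interest=$179.30
After 6 (month_end (apply 2% monthly interest)): balance=$1865.88 total_interest=$215.88
After 7 (year_end (apply 10% annual interest)): balance=$2052.46 total_interest=$402.46
After 8 (withdraw($100)): balance=$1952.46 total_interest=$402.46
After 9 (month_end (apply 2% monthly interest)): balance=$1991.50 total_interest=$441.50
After 10 (withdraw($300)): balance=$1691.50 total_interest=$441.50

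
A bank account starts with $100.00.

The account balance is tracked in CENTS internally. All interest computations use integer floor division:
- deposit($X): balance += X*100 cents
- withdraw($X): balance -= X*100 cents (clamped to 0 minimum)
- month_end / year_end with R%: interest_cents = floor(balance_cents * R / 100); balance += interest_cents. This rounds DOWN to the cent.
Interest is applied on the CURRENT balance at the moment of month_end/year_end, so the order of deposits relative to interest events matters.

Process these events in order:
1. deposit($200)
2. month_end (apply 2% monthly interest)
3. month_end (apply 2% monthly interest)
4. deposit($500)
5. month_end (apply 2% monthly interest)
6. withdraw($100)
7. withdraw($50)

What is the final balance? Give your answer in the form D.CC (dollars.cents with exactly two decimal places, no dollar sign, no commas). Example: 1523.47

After 1 (deposit($200)): balance=$300.00 total_interest=$0.00
After 2 (month_end (apply 2% monthly interest)): balance=$306.00 total_interest=$6.00
After 3 (month_end (apply 2% monthly interest)): balance=$312.12 total_interest=$12.12
After 4 (deposit($500)): balance=$812.12 total_interest=$12.12
After 5 (month_end (apply 2% monthly interest)): balance=$828.36 total_interest=$28.36
After 6 (withdraw($100)): balance=$728.36 total_interest=$28.36
After 7 (withdraw($50)): balance=$678.36 total_interest=$28.36

Answer: 678.36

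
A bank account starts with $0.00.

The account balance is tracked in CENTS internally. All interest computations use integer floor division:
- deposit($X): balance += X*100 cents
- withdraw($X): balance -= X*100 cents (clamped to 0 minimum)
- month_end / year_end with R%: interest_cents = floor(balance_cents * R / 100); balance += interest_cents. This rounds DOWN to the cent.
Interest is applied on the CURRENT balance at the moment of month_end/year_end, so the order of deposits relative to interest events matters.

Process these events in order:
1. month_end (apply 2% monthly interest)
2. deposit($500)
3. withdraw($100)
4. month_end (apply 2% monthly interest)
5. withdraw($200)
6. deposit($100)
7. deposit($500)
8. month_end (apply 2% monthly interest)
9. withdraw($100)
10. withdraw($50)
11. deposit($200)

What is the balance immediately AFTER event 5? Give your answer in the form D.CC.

Answer: 208.00

Derivation:
After 1 (month_end (apply 2% monthly interest)): balance=$0.00 total_interest=$0.00
After 2 (deposit($500)): balance=$500.00 total_interest=$0.00
After 3 (withdraw($100)): balance=$400.00 total_interest=$0.00
After 4 (month_end (apply 2% monthly interest)): balance=$408.00 total_interest=$8.00
After 5 (withdraw($200)): balance=$208.00 total_interest=$8.00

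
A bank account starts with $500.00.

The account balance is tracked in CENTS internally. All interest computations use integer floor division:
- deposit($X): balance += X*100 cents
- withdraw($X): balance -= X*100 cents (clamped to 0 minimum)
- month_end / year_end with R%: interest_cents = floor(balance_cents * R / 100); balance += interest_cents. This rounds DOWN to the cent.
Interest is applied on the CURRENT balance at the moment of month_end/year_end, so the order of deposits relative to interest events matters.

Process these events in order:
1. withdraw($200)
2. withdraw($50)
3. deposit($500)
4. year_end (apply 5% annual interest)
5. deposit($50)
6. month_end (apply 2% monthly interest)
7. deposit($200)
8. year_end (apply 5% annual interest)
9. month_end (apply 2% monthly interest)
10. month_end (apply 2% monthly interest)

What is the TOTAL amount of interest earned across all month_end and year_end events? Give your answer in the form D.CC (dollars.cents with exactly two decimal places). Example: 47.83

Answer: 151.67

Derivation:
After 1 (withdraw($200)): balance=$300.00 total_interest=$0.00
After 2 (withdraw($50)): balance=$250.00 total_interest=$0.00
After 3 (deposit($500)): balance=$750.00 total_interest=$0.00
After 4 (year_end (apply 5% annual interest)): balance=$787.50 total_interest=$37.50
After 5 (deposit($50)): balance=$837.50 total_interest=$37.50
After 6 (month_end (apply 2% monthly interest)): balance=$854.25 total_interest=$54.25
After 7 (deposit($200)): balance=$1054.25 total_interest=$54.25
After 8 (year_end (apply 5% annual interest)): balance=$1106.96 total_interest=$106.96
After 9 (month_end (apply 2% monthly interest)): balance=$1129.09 total_interest=$129.09
After 10 (month_end (apply 2% monthly interest)): balance=$1151.67 total_interest=$151.67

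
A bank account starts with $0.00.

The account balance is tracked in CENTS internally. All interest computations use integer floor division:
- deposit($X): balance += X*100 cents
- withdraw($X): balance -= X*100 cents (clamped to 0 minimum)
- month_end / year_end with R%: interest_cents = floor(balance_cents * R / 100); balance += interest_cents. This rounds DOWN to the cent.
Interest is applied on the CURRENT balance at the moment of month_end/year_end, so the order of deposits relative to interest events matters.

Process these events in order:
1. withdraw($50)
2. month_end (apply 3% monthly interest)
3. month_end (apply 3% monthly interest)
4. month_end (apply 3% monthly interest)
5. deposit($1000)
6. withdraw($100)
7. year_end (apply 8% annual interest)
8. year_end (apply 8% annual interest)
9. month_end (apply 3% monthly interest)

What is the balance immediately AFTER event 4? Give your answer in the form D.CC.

After 1 (withdraw($50)): balance=$0.00 total_interest=$0.00
After 2 (month_end (apply 3% monthly interest)): balance=$0.00 total_interest=$0.00
After 3 (month_end (apply 3% monthly interest)): balance=$0.00 total_interest=$0.00
After 4 (month_end (apply 3% monthly interest)): balance=$0.00 total_interest=$0.00

Answer: 0.00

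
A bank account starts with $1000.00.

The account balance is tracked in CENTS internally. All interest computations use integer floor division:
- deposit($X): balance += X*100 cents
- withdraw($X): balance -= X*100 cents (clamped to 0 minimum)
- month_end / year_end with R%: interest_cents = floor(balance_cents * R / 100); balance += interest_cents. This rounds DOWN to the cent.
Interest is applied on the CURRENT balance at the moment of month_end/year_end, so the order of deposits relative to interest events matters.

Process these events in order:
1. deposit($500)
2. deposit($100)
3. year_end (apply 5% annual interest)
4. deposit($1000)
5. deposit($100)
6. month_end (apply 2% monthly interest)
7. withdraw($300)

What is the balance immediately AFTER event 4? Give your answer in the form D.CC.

After 1 (deposit($500)): balance=$1500.00 total_interest=$0.00
After 2 (deposit($100)): balance=$1600.00 total_interest=$0.00
After 3 (year_end (apply 5% annual interest)): balance=$1680.00 total_interest=$80.00
After 4 (deposit($1000)): balance=$2680.00 total_interest=$80.00

Answer: 2680.00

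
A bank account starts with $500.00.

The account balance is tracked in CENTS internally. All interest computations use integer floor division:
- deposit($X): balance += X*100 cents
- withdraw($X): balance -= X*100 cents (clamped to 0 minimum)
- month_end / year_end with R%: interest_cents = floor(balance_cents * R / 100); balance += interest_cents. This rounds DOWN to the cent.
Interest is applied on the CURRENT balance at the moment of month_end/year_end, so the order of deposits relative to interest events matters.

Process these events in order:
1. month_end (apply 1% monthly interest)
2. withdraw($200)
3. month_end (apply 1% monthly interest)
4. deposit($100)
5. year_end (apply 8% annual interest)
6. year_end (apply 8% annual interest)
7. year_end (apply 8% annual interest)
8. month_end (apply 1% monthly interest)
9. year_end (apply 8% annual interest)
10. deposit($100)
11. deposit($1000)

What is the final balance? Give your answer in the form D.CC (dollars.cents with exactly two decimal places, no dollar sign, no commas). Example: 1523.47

After 1 (month_end (apply 1% monthly interest)): balance=$505.00 total_interest=$5.00
After 2 (withdraw($200)): balance=$305.00 total_interest=$5.00
After 3 (month_end (apply 1% monthly interest)): balance=$308.05 total_interest=$8.05
After 4 (deposit($100)): balance=$408.05 total_interest=$8.05
After 5 (year_end (apply 8% annual interest)): balance=$440.69 total_interest=$40.69
After 6 (year_end (apply 8% annual interest)): balance=$475.94 total_interest=$75.94
After 7 (year_end (apply 8% annual interest)): balance=$514.01 total_interest=$114.01
After 8 (month_end (apply 1% monthly interest)): balance=$519.15 total_interest=$119.15
After 9 (year_end (apply 8% annual interest)): balance=$560.68 total_interest=$160.68
After 10 (deposit($100)): balance=$660.68 total_interest=$160.68
After 11 (deposit($1000)): balance=$1660.68 total_interest=$160.68

Answer: 1660.68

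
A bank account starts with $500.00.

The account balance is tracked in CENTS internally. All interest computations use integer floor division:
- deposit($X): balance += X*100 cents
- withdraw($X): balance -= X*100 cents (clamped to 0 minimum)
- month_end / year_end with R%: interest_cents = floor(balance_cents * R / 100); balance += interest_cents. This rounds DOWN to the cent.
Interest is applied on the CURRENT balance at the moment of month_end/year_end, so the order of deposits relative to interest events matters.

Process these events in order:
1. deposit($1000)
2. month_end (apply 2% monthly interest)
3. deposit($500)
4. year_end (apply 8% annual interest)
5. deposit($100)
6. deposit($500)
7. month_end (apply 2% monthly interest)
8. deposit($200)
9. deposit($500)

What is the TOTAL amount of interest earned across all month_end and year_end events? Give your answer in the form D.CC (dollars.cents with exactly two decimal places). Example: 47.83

Answer: 248.24

Derivation:
After 1 (deposit($1000)): balance=$1500.00 total_interest=$0.00
After 2 (month_end (apply 2% monthly interest)): balance=$1530.00 total_interest=$30.00
After 3 (deposit($500)): balance=$2030.00 total_interest=$30.00
After 4 (year_end (apply 8% annual interest)): balance=$2192.40 total_interest=$192.40
After 5 (deposit($100)): balance=$2292.40 total_interest=$192.40
After 6 (deposit($500)): balance=$2792.40 total_interest=$192.40
After 7 (month_end (apply 2% monthly interest)): balance=$2848.24 total_interest=$248.24
After 8 (deposit($200)): balance=$3048.24 total_interest=$248.24
After 9 (deposit($500)): balance=$3548.24 total_interest=$248.24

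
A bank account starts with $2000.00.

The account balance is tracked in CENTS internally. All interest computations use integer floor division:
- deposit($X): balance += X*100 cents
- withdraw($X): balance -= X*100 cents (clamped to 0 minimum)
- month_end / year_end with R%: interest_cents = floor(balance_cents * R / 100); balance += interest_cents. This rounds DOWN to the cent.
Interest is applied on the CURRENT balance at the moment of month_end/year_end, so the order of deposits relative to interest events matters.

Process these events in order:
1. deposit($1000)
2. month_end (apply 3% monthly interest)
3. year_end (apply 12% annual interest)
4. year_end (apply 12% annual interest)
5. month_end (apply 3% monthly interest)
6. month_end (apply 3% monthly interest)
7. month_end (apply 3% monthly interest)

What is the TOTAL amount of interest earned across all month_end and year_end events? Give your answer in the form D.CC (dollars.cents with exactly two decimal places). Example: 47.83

After 1 (deposit($1000)): balance=$3000.00 total_interest=$0.00
After 2 (month_end (apply 3% monthly interest)): balance=$3090.00 total_interest=$90.00
After 3 (year_end (apply 12% annual interest)): balance=$3460.80 total_interest=$460.80
After 4 (year_end (apply 12% annual interest)): balance=$3876.09 total_interest=$876.09
After 5 (month_end (apply 3% monthly interest)): balance=$3992.37 total_interest=$992.37
After 6 (month_end (apply 3% monthly interest)): balance=$4112.14 total_interest=$1112.14
After 7 (month_end (apply 3% monthly interest)): balance=$4235.50 total_interest=$1235.50

Answer: 1235.50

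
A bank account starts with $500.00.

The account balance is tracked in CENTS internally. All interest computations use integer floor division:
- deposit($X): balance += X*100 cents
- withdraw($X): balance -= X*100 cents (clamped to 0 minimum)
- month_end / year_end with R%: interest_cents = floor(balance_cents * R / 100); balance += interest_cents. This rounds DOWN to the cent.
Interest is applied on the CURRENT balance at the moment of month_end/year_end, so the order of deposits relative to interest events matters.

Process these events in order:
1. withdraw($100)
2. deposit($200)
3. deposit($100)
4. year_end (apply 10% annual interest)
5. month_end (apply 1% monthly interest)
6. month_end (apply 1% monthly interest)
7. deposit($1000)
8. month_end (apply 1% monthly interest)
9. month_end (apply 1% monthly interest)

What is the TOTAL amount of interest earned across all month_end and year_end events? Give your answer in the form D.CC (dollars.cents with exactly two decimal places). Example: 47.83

After 1 (withdraw($100)): balance=$400.00 total_interest=$0.00
After 2 (deposit($200)): balance=$600.00 total_interest=$0.00
After 3 (deposit($100)): balance=$700.00 total_interest=$0.00
After 4 (year_end (apply 10% annual interest)): balance=$770.00 total_interest=$70.00
After 5 (month_end (apply 1% monthly interest)): balance=$777.70 total_interest=$77.70
After 6 (month_end (apply 1% monthly interest)): balance=$785.47 total_interest=$85.47
After 7 (deposit($1000)): balance=$1785.47 total_interest=$85.47
After 8 (month_end (apply 1% monthly interest)): balance=$1803.32 total_interest=$103.32
After 9 (month_end (apply 1% monthly interest)): balance=$1821.35 total_interest=$121.35

Answer: 121.35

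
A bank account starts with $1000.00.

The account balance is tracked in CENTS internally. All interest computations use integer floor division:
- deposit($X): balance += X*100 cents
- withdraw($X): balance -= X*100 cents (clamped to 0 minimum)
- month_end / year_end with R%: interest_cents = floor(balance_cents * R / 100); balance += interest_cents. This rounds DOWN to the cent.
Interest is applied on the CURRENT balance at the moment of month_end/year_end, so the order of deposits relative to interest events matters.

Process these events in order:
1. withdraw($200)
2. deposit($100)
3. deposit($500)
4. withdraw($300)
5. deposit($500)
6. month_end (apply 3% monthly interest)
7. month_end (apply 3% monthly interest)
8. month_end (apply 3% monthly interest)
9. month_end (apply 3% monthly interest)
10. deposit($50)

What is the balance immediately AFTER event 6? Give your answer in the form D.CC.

Answer: 1648.00

Derivation:
After 1 (withdraw($200)): balance=$800.00 total_interest=$0.00
After 2 (deposit($100)): balance=$900.00 total_interest=$0.00
After 3 (deposit($500)): balance=$1400.00 total_interest=$0.00
After 4 (withdraw($300)): balance=$1100.00 total_interest=$0.00
After 5 (deposit($500)): balance=$1600.00 total_interest=$0.00
After 6 (month_end (apply 3% monthly interest)): balance=$1648.00 total_interest=$48.00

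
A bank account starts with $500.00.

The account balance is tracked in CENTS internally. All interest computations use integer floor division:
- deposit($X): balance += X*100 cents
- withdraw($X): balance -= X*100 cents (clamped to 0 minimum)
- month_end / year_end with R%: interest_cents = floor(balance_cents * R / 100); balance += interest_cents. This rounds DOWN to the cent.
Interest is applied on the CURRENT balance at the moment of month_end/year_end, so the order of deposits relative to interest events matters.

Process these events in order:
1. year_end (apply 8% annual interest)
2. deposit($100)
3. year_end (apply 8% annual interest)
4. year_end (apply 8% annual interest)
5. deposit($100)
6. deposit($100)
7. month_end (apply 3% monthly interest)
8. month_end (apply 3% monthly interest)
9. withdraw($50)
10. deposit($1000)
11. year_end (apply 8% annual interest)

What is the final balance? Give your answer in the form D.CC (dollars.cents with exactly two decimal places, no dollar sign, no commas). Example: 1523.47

After 1 (year_end (apply 8% annual interest)): balance=$540.00 total_interest=$40.00
After 2 (deposit($100)): balance=$640.00 total_interest=$40.00
After 3 (year_end (apply 8% annual interest)): balance=$691.20 total_interest=$91.20
After 4 (year_end (apply 8% annual interest)): balance=$746.49 total_interest=$146.49
After 5 (deposit($100)): balance=$846.49 total_interest=$146.49
After 6 (deposit($100)): balance=$946.49 total_interest=$146.49
After 7 (month_end (apply 3% monthly interest)): balance=$974.88 total_interest=$174.88
After 8 (month_end (apply 3% monthly interest)): balance=$1004.12 total_interest=$204.12
After 9 (withdraw($50)): balance=$954.12 total_interest=$204.12
After 10 (deposit($1000)): balance=$1954.12 total_interest=$204.12
After 11 (year_end (apply 8% annual interest)): balance=$2110.44 total_interest=$360.44

Answer: 2110.44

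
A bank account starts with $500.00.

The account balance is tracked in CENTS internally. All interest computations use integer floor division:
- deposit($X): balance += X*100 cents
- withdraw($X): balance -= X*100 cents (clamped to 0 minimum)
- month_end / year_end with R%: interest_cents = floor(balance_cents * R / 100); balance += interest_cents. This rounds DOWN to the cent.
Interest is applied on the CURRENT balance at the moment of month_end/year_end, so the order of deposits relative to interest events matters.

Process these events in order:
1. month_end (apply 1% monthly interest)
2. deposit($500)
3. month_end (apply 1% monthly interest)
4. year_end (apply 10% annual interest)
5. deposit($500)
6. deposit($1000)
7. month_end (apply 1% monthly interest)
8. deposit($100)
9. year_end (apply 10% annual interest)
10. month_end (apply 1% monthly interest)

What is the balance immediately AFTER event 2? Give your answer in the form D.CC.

Answer: 1005.00

Derivation:
After 1 (month_end (apply 1% monthly interest)): balance=$505.00 total_interest=$5.00
After 2 (deposit($500)): balance=$1005.00 total_interest=$5.00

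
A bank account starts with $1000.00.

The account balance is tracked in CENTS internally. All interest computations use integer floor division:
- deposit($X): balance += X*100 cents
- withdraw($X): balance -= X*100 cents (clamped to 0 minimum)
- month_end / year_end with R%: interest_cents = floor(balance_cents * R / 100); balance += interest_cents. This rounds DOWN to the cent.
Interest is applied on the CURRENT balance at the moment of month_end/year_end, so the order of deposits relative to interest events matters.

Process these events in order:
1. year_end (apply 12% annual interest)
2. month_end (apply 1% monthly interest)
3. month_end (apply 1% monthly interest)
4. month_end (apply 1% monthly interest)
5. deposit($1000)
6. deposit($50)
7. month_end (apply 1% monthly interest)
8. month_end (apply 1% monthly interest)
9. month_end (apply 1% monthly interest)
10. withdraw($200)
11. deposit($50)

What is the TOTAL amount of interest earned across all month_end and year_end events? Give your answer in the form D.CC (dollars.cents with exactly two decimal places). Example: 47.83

Answer: 220.69

Derivation:
After 1 (year_end (apply 12% annual interest)): balance=$1120.00 total_interest=$120.00
After 2 (month_end (apply 1% monthly interest)): balance=$1131.20 total_interest=$131.20
After 3 (month_end (apply 1% monthly interest)): balance=$1142.51 total_interest=$142.51
After 4 (month_end (apply 1% monthly interest)): balance=$1153.93 total_interest=$153.93
After 5 (deposit($1000)): balance=$2153.93 total_interest=$153.93
After 6 (deposit($50)): balance=$2203.93 total_interest=$153.93
After 7 (month_end (apply 1% monthly interest)): balance=$2225.96 total_interest=$175.96
After 8 (month_end (apply 1% monthly interest)): balance=$2248.21 total_interest=$198.21
After 9 (month_end (apply 1% monthly interest)): balance=$2270.69 total_interest=$220.69
After 10 (withdraw($200)): balance=$2070.69 total_interest=$220.69
After 11 (deposit($50)): balance=$2120.69 total_interest=$220.69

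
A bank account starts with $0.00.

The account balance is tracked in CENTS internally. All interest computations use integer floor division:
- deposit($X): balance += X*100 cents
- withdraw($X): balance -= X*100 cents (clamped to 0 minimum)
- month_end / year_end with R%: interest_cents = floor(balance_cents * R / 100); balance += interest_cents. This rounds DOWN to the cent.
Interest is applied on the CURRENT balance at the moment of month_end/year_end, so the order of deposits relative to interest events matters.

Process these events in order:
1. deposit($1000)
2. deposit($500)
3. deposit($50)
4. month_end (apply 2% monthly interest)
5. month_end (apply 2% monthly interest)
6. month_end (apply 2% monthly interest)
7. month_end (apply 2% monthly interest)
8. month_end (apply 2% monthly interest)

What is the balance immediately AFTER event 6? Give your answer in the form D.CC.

Answer: 1644.87

Derivation:
After 1 (deposit($1000)): balance=$1000.00 total_interest=$0.00
After 2 (deposit($500)): balance=$1500.00 total_interest=$0.00
After 3 (deposit($50)): balance=$1550.00 total_interest=$0.00
After 4 (month_end (apply 2% monthly interest)): balance=$1581.00 total_interest=$31.00
After 5 (month_end (apply 2% monthly interest)): balance=$1612.62 total_interest=$62.62
After 6 (month_end (apply 2% monthly interest)): balance=$1644.87 total_interest=$94.87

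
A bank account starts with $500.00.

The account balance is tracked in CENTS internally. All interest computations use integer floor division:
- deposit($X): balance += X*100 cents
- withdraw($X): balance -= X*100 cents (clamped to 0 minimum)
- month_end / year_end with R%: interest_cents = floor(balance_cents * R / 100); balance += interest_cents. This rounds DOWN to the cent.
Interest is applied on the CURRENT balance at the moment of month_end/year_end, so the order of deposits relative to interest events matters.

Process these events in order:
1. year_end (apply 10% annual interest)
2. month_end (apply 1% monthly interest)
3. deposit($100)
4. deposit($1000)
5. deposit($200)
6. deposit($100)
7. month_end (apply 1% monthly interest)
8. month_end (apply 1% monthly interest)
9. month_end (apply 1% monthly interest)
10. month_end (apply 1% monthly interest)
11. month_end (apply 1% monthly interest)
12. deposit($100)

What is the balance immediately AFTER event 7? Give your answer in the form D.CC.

After 1 (year_end (apply 10% annual interest)): balance=$550.00 total_interest=$50.00
After 2 (month_end (apply 1% monthly interest)): balance=$555.50 total_interest=$55.50
After 3 (deposit($100)): balance=$655.50 total_interest=$55.50
After 4 (deposit($1000)): balance=$1655.50 total_interest=$55.50
After 5 (deposit($200)): balance=$1855.50 total_interest=$55.50
After 6 (deposit($100)): balance=$1955.50 total_interest=$55.50
After 7 (month_end (apply 1% monthly interest)): balance=$1975.05 total_interest=$75.05

Answer: 1975.05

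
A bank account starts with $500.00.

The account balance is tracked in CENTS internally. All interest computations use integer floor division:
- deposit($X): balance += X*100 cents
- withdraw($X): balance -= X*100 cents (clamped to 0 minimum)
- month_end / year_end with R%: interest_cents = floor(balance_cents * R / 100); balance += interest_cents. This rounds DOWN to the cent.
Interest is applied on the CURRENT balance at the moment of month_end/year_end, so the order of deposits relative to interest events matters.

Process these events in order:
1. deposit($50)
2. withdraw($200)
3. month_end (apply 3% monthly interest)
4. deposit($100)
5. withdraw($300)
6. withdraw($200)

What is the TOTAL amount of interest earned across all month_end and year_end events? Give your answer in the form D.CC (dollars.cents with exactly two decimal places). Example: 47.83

After 1 (deposit($50)): balance=$550.00 total_interest=$0.00
After 2 (withdraw($200)): balance=$350.00 total_interest=$0.00
After 3 (month_end (apply 3% monthly interest)): balance=$360.50 total_interest=$10.50
After 4 (deposit($100)): balance=$460.50 total_interest=$10.50
After 5 (withdraw($300)): balance=$160.50 total_interest=$10.50
After 6 (withdraw($200)): balance=$0.00 total_interest=$10.50

Answer: 10.50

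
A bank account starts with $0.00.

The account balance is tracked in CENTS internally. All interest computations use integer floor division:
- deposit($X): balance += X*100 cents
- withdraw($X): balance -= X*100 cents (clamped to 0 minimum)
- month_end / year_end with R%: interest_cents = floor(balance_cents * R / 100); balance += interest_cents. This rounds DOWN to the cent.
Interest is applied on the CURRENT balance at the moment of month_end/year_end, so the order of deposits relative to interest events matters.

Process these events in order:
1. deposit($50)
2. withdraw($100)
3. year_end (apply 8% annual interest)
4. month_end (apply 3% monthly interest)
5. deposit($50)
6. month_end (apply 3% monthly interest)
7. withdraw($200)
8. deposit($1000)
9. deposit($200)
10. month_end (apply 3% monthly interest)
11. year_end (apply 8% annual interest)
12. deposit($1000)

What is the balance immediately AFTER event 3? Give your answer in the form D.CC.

After 1 (deposit($50)): balance=$50.00 total_interest=$0.00
After 2 (withdraw($100)): balance=$0.00 total_interest=$0.00
After 3 (year_end (apply 8% annual interest)): balance=$0.00 total_interest=$0.00

Answer: 0.00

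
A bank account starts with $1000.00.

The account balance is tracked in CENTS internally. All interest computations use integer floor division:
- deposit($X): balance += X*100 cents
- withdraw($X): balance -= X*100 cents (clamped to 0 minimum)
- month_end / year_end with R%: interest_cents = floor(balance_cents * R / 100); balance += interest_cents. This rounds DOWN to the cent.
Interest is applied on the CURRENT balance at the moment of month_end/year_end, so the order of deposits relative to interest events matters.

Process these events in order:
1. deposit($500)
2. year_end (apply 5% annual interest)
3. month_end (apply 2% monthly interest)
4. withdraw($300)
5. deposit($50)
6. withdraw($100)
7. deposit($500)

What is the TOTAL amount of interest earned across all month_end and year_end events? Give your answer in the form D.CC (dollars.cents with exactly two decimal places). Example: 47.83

After 1 (deposit($500)): balance=$1500.00 total_interest=$0.00
After 2 (year_end (apply 5% annual interest)): balance=$1575.00 total_interest=$75.00
After 3 (month_end (apply 2% monthly interest)): balance=$1606.50 total_interest=$106.50
After 4 (withdraw($300)): balance=$1306.50 total_interest=$106.50
After 5 (deposit($50)): balance=$1356.50 total_interest=$106.50
After 6 (withdraw($100)): balance=$1256.50 total_interest=$106.50
After 7 (deposit($500)): balance=$1756.50 total_interest=$106.50

Answer: 106.50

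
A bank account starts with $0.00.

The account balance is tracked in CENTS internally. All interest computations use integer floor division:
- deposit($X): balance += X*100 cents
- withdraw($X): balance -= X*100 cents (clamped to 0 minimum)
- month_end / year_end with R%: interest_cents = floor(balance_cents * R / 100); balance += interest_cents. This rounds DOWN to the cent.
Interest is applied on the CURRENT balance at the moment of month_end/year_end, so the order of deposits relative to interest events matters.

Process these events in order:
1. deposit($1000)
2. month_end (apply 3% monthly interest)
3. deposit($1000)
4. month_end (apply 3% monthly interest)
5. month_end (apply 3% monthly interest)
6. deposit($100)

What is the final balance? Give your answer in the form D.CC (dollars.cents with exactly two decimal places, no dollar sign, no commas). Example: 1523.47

Answer: 2253.62

Derivation:
After 1 (deposit($1000)): balance=$1000.00 total_interest=$0.00
After 2 (month_end (apply 3% monthly interest)): balance=$1030.00 total_interest=$30.00
After 3 (deposit($1000)): balance=$2030.00 total_interest=$30.00
After 4 (month_end (apply 3% monthly interest)): balance=$2090.90 total_interest=$90.90
After 5 (month_end (apply 3% monthly interest)): balance=$2153.62 total_interest=$153.62
After 6 (deposit($100)): balance=$2253.62 total_interest=$153.62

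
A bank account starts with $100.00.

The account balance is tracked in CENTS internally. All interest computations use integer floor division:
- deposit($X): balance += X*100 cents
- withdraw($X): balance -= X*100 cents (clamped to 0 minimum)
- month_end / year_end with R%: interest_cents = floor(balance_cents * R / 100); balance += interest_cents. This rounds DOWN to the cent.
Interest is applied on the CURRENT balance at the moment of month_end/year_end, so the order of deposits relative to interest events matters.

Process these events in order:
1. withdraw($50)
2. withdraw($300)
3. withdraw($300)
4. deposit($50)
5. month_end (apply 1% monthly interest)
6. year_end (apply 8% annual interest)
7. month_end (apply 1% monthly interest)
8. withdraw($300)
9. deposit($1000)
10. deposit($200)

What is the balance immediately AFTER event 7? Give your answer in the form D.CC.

Answer: 55.08

Derivation:
After 1 (withdraw($50)): balance=$50.00 total_interest=$0.00
After 2 (withdraw($300)): balance=$0.00 total_interest=$0.00
After 3 (withdraw($300)): balance=$0.00 total_interest=$0.00
After 4 (deposit($50)): balance=$50.00 total_interest=$0.00
After 5 (month_end (apply 1% monthly interest)): balance=$50.50 total_interest=$0.50
After 6 (year_end (apply 8% annual interest)): balance=$54.54 total_interest=$4.54
After 7 (month_end (apply 1% monthly interest)): balance=$55.08 total_interest=$5.08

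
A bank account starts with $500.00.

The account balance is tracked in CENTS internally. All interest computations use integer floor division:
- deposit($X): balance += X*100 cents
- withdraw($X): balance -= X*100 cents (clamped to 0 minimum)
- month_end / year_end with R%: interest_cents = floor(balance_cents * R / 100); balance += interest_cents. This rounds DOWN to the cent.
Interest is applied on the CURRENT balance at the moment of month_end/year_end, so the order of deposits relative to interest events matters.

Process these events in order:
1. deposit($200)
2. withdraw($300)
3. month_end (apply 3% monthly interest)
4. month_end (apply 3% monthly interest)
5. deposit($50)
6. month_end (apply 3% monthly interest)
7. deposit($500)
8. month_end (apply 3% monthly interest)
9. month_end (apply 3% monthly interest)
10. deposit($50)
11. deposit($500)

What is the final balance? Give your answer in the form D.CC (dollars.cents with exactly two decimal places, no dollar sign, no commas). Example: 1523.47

After 1 (deposit($200)): balance=$700.00 total_interest=$0.00
After 2 (withdraw($300)): balance=$400.00 total_interest=$0.00
After 3 (month_end (apply 3% monthly interest)): balance=$412.00 total_interest=$12.00
After 4 (month_end (apply 3% monthly interest)): balance=$424.36 total_interest=$24.36
After 5 (deposit($50)): balance=$474.36 total_interest=$24.36
After 6 (month_end (apply 3% monthly interest)): balance=$488.59 total_interest=$38.59
After 7 (deposit($500)): balance=$988.59 total_interest=$38.59
After 8 (month_end (apply 3% monthly interest)): balance=$1018.24 total_interest=$68.24
After 9 (month_end (apply 3% monthly interest)): balance=$1048.78 total_interest=$98.78
After 10 (deposit($50)): balance=$1098.78 total_interest=$98.78
After 11 (deposit($500)): balance=$1598.78 total_interest=$98.78

Answer: 1598.78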